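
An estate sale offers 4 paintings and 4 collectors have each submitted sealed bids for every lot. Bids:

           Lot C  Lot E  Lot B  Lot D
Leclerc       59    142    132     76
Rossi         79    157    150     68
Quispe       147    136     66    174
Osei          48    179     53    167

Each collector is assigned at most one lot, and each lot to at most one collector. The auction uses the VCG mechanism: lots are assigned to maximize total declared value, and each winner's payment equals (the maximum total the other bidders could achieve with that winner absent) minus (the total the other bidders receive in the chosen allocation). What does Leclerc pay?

Leclerc pays $39.

Efficient allocation: Leclerc→Lot E ($142), Rossi→Lot B ($150), Quispe→Lot C ($147), Osei→Lot D ($167); total welfare W = $606.
Leclerc receives Lot E at value $142, so the others get W − 142 = $464.
Without Leclerc: best allocation of the remaining 3 bidders over all 4 lots is Rossi→Lot B ($150), Quispe→Lot D ($174), Osei→Lot E ($179), total $503.
VCG payment = (others' best without Leclerc) − (others' welfare with Leclerc) = 503 − 464 = $39.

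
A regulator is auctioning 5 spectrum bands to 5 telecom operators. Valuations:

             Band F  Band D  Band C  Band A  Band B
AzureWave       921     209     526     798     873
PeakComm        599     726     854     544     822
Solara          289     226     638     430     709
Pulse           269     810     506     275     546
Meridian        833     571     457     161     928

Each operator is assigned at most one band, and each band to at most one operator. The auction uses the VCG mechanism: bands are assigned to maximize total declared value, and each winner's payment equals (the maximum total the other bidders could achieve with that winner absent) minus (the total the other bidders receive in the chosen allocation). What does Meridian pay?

Efficient allocation: AzureWave→Band A ($798M), PeakComm→Band C ($854M), Solara→Band B ($709M), Pulse→Band D ($810M), Meridian→Band F ($833M); total welfare W = $4004M.
Meridian receives Band F at value $833M, so the others get W − 833 = $3171M.
Without Meridian: best allocation of the remaining 4 bidders over all 5 bands is AzureWave→Band F ($921M), PeakComm→Band C ($854M), Solara→Band B ($709M), Pulse→Band D ($810M), total $3294M.
VCG payment = (others' best without Meridian) − (others' welfare with Meridian) = 3294 − 3171 = $123M.

Meridian pays $123M.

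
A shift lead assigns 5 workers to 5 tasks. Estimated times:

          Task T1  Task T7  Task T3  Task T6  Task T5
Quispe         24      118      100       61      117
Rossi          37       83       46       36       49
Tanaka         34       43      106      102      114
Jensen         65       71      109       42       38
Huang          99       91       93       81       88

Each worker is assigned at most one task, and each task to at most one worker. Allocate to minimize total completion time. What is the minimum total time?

Optimal: Quispe→Task T1 (24 min), Rossi→Task T3 (46 min), Tanaka→Task T7 (43 min), Jensen→Task T5 (38 min), Huang→Task T6 (81 min) — total 24+46+43+38+81 = 232 min.
Min-entry greedy (repeatedly take the single cheapest remaining cell) gives 234 min, worse by 2.
Next-best assignment: Quispe→Task T1, Rossi→Task T6, Tanaka→Task T7, Jensen→Task T5, Huang→Task T3 = 234 min.
Swapping Huang↔Quispe (Huang→Task T1 99 min, Quispe→Task T6 61 min) adds 55.

Minimum total: 232 min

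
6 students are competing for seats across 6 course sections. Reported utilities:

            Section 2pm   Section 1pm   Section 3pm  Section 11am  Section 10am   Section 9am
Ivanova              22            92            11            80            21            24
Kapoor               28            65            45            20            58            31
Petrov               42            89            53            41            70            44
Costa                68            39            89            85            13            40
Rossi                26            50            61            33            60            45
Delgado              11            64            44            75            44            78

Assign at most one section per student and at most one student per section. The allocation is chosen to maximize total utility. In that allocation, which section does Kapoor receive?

Kapoor receives Section 10am.

This is the linear assignment problem.
Optimal: Ivanova→Section 11am (80 points), Kapoor→Section 10am (58 points), Petrov→Section 1pm (89 points), Costa→Section 2pm (68 points), Rossi→Section 3pm (61 points), Delgado→Section 9am (78 points) — total 80+58+89+68+61+78 = 434 points.
Row-greedy (each student in turn takes its best remaining section) gives 344 points, worse by 90.
No other one-to-one assignment exceeds 434 points.
Kapoor's own top section is Section 1pm (65 points), but forcing Kapoor→Section 1pm and reassigning the rest optimally gives only 422 points — worse by 12.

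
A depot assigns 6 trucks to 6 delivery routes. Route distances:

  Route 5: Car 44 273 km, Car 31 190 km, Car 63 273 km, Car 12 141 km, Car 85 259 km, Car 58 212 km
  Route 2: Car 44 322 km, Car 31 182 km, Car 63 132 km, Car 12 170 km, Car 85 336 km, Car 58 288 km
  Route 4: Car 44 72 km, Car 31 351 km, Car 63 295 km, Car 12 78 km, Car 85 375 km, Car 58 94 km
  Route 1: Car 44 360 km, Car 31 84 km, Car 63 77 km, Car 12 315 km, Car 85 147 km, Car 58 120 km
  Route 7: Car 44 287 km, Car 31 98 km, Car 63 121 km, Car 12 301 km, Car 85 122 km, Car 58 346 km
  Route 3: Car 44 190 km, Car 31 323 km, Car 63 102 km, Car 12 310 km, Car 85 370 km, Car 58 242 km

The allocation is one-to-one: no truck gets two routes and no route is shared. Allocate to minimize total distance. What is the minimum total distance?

Minimum total: 739 km

Treat this as an assignment problem: match each truck to one route.
Optimal: Car 44→Route 4 (72 km), Car 31→Route 2 (182 km), Car 63→Route 3 (102 km), Car 12→Route 5 (141 km), Car 85→Route 7 (122 km), Car 58→Route 1 (120 km) — total 72+182+102+141+122+120 = 739 km.
Column-greedy (each route in turn goes to its cheapest remaining truck) gives 793 km, worse by 54.
Next-best assignment: Car 44→Route 4, Car 31→Route 1, Car 63→Route 3, Car 12→Route 2, Car 85→Route 7, Car 58→Route 5 = 762 km.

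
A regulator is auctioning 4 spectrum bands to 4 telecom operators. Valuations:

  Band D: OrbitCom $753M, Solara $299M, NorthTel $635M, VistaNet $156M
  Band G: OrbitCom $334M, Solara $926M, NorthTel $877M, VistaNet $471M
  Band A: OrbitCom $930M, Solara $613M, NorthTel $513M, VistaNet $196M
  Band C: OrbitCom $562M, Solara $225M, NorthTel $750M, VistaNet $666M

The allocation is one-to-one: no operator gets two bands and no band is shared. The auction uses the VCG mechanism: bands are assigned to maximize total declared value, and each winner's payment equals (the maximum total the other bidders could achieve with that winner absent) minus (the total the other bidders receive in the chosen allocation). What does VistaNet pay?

Efficient allocation: OrbitCom→Band A ($930M), Solara→Band G ($926M), NorthTel→Band D ($635M), VistaNet→Band C ($666M); total welfare W = $3157M.
VistaNet receives Band C at value $666M, so the others get W − 666 = $2491M.
Without VistaNet: best allocation of the remaining 3 bidders over all 4 bands is OrbitCom→Band A ($930M), Solara→Band G ($926M), NorthTel→Band C ($750M), total $2606M.
VCG payment = (others' best without VistaNet) − (others' welfare with VistaNet) = 2606 − 2491 = $115M.

VistaNet pays $115M.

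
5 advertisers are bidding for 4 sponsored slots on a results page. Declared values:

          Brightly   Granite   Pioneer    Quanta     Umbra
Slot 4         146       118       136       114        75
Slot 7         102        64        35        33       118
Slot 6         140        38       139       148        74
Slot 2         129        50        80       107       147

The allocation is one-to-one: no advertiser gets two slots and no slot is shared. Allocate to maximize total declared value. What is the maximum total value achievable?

Optimal: Pioneer→Slot 4 ($136), Brightly→Slot 7 ($102), Quanta→Slot 6 ($148), Umbra→Slot 2 ($147) — total 136+102+148+147 = $533.
Max-entry greedy (repeatedly take the single best remaining cell) gives $505, worse by 28.
Every other assignment is strictly worse.

Maximum total: $533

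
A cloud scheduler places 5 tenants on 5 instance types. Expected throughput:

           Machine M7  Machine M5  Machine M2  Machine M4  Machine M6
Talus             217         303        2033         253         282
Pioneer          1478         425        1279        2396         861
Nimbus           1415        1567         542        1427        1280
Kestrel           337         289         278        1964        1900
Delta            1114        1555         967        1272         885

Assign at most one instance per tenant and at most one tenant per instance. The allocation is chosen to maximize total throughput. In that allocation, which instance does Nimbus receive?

Optimal: Talus→Machine M2 (2033 ops/s), Pioneer→Machine M4 (2396 ops/s), Nimbus→Machine M7 (1415 ops/s), Kestrel→Machine M6 (1900 ops/s), Delta→Machine M5 (1555 ops/s) — total 2033+2396+1415+1900+1555 = 9299 ops/s.
Row-greedy (each tenant in turn takes its best remaining instance) gives 9010 ops/s, worse by 289.
Swapping Pioneer↔Talus (Pioneer→Machine M2 1279 ops/s, Talus→Machine M4 253 ops/s) loses 2897.
No other one-to-one assignment exceeds 9299 ops/s.
Nimbus's own top instance is Machine M5 (1567 ops/s), but forcing Nimbus→Machine M5 and reassigning the rest optimally gives only 9010 ops/s — worse by 289.

Nimbus receives Machine M7.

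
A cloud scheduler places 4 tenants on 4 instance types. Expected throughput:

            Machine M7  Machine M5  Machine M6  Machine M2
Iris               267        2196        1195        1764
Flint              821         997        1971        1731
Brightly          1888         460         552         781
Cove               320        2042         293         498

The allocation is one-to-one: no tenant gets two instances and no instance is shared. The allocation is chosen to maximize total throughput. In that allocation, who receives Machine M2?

Optimal: Iris→Machine M2 (1764 ops/s), Flint→Machine M6 (1971 ops/s), Brightly→Machine M7 (1888 ops/s), Cove→Machine M5 (2042 ops/s) — total 1764+1971+1888+2042 = 7665 ops/s.
Row-greedy (each tenant in turn takes its best remaining instance) gives 6553 ops/s, worse by 1112.
Next-best assignment: Iris→Machine M6, Flint→Machine M2, Brightly→Machine M7, Cove→Machine M5 = 6856 ops/s.
Checked against all permutations: 7665 ops/s is optimal.
Iris's own top instance is Machine M5 (2196 ops/s), but forcing Iris→Machine M5 and reassigning the rest optimally gives only 6553 ops/s — worse by 1112.

Iris receives Machine M2.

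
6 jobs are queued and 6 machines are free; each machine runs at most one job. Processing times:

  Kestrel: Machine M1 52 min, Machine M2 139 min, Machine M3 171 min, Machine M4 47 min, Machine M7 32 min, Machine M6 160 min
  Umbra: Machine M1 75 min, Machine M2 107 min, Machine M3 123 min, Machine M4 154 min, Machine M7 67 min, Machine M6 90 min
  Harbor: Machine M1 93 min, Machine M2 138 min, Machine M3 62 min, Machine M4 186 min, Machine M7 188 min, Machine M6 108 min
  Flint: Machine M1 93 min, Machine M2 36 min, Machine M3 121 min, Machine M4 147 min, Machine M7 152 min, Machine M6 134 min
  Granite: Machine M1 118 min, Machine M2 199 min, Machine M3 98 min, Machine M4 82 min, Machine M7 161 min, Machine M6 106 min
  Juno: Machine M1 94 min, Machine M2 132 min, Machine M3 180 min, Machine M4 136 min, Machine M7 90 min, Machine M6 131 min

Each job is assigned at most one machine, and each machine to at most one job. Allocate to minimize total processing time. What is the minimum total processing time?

Optimal: Kestrel→Machine M7 (32 min), Umbra→Machine M6 (90 min), Harbor→Machine M3 (62 min), Flint→Machine M2 (36 min), Granite→Machine M4 (82 min), Juno→Machine M1 (94 min) — total 32+90+62+36+82+94 = 396 min.
Min-entry greedy (repeatedly take the single cheapest remaining cell) gives 418 min, worse by 22.
Swapping Harbor↔Umbra (Harbor→Machine M6 108 min, Umbra→Machine M3 123 min) adds 79.
Checked against all permutations: 396 min is optimal.

Minimum total: 396 min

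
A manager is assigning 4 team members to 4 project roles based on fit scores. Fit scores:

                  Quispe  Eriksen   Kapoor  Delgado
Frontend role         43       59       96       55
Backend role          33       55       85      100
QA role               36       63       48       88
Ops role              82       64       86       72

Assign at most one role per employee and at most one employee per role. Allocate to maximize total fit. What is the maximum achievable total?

Maximum total: 341 pts

Optimal: Quispe→Ops role (82 pts), Eriksen→QA role (63 pts), Kapoor→Frontend role (96 pts), Delgado→Backend role (100 pts) — total 82+63+96+100 = 341 pts.
Next-best assignment: Quispe→Ops role, Eriksen→Backend role, Kapoor→Frontend role, Delgado→QA role = 321 pts.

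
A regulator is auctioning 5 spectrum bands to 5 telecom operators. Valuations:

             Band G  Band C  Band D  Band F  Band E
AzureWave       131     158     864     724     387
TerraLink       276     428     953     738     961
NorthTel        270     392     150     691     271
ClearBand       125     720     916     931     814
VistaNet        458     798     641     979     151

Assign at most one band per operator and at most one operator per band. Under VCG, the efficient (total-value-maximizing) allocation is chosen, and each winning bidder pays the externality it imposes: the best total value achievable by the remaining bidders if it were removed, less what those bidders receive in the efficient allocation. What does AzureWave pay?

Efficient allocation: AzureWave→Band D ($864M), TerraLink→Band E ($961M), NorthTel→Band G ($270M), ClearBand→Band F ($931M), VistaNet→Band C ($798M); total welfare W = $3824M.
AzureWave receives Band D at value $864M, so the others get W − 864 = $2960M.
Without AzureWave: best allocation of the remaining 4 bidders over all 5 bands is TerraLink→Band E ($961M), NorthTel→Band F ($691M), ClearBand→Band D ($916M), VistaNet→Band C ($798M), total $3366M.
VCG payment = (others' best without AzureWave) − (others' welfare with AzureWave) = 3366 − 2960 = $406M.

AzureWave pays $406M.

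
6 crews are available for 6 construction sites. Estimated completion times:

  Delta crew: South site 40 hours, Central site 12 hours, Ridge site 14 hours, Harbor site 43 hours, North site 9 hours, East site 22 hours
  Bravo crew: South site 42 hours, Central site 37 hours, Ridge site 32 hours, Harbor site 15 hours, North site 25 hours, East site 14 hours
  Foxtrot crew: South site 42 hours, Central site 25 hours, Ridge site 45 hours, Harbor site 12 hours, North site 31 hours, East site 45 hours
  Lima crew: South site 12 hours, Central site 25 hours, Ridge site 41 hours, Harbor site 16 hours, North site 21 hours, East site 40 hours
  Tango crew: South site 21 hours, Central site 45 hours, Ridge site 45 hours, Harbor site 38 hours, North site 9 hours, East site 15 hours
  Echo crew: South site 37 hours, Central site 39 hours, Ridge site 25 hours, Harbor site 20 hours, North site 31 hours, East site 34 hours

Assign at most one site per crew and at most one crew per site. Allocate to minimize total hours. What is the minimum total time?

Optimal: Delta crew→Central site (12 hours), Bravo crew→East site (14 hours), Foxtrot crew→Harbor site (12 hours), Lima crew→South site (12 hours), Tango crew→North site (9 hours), Echo crew→Ridge site (25 hours) — total 12+14+12+12+9+25 = 84 hours.
Min-entry greedy (repeatedly take the single cheapest remaining cell) gives 117 hours, worse by 33.
Every other assignment is strictly worse.

Min total: 84 hours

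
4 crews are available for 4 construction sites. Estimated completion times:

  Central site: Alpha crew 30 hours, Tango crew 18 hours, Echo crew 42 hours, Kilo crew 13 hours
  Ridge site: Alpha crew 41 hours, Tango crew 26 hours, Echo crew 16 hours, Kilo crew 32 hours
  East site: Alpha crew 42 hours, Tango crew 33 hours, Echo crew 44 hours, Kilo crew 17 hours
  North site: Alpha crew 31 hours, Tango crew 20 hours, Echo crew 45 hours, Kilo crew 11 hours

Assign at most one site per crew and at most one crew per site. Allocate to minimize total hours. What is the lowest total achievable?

Min total: 82 hours

Optimal: Alpha crew→North site (31 hours), Tango crew→Central site (18 hours), Echo crew→Ridge site (16 hours), Kilo crew→East site (17 hours) — total 31+18+16+17 = 82 hours.
Row-greedy (each crew in turn takes its cheapest remaining site) gives 83 hours, worse by 1.
Next-best assignment: Alpha crew→Central site, Tango crew→North site, Echo crew→Ridge site, Kilo crew→East site = 83 hours.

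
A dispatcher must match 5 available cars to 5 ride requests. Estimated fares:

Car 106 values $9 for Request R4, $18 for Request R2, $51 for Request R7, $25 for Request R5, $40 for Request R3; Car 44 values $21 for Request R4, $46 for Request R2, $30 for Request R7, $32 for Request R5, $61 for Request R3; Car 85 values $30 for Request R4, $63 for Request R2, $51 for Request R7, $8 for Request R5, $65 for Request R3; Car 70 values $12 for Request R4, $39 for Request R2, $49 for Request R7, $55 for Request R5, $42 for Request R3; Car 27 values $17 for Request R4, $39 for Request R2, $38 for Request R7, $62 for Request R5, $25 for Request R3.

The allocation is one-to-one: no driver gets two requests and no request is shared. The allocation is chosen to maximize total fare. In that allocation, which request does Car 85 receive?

Car 85 receives Request R2.

Optimal: Car 106→Request R7 ($51), Car 44→Request R3 ($61), Car 85→Request R2 ($63), Car 70→Request R4 ($12), Car 27→Request R5 ($62) — total 51+61+63+12+62 = $249.
Row-greedy (each driver in turn takes its best remaining request) gives $247, worse by 2.
Next-best assignment: Car 106→Request R7, Car 44→Request R3, Car 85→Request R2, Car 70→Request R5, Car 27→Request R4 = $247.
Every other assignment is strictly worse.
Car 85's own top request is Request R3 ($65), but forcing Car 85→Request R3 and reassigning the rest optimally gives only $238 — worse by 11.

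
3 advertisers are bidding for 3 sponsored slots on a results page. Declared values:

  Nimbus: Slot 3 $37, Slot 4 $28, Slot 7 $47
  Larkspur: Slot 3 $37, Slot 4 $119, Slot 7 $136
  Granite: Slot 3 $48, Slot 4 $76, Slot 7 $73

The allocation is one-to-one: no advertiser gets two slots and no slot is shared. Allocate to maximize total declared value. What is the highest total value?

Maximum total: $249

Optimal: Nimbus→Slot 3 ($37), Larkspur→Slot 7 ($136), Granite→Slot 4 ($76) — total 37+136+76 = $249.
Next-best assignment: Nimbus→Slot 3, Larkspur→Slot 4, Granite→Slot 7 = $229.
Every other assignment is strictly worse.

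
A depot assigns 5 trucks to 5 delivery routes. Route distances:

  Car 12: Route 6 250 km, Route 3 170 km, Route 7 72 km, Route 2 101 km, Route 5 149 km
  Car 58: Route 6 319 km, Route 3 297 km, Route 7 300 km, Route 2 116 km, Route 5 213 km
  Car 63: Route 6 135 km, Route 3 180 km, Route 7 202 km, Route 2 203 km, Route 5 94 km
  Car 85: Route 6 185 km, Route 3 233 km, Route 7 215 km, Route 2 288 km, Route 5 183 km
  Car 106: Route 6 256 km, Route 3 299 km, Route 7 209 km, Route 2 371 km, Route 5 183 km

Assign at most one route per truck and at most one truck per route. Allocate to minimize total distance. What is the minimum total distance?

Optimal: Car 12→Route 7 (72 km), Car 58→Route 2 (116 km), Car 63→Route 3 (180 km), Car 85→Route 6 (185 km), Car 106→Route 5 (183 km) — total 72+116+180+185+183 = 736 km.
Row-greedy (each truck in turn takes its cheapest remaining route) gives 766 km, worse by 30.
Next-best assignment: Car 12→Route 7, Car 58→Route 2, Car 63→Route 6, Car 85→Route 3, Car 106→Route 5 = 739 km.

Min total: 736 km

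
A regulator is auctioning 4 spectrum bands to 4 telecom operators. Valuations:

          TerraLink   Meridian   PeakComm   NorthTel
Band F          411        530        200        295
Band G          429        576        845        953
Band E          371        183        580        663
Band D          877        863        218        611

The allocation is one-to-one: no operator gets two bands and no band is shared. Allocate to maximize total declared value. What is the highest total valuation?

Optimal: TerraLink→Band D ($877M), Meridian→Band F ($530M), PeakComm→Band E ($580M), NorthTel→Band G ($953M) — total 877+530+580+953 = $2940M.
Row-greedy (each operator in turn takes its best remaining band) gives $2328M, worse by 612.
Swapping NorthTel↔Meridian (NorthTel→Band F $295M, Meridian→Band G $576M) loses 612.

Max total: $2940M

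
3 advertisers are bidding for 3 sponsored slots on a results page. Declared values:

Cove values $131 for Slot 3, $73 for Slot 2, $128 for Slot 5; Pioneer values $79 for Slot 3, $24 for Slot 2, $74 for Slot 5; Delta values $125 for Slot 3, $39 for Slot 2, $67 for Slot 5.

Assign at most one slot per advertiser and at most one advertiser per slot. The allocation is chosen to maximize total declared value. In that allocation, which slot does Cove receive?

Optimal: Cove→Slot 5 ($128), Pioneer→Slot 2 ($24), Delta→Slot 3 ($125) — total 128+24+125 = $277.
Max-entry greedy (repeatedly take the single best remaining cell) gives $244, worse by 33.
Next-best assignment: Cove→Slot 2, Pioneer→Slot 5, Delta→Slot 3 = $272.
Cove's own top slot is Slot 3 ($131), but forcing Cove→Slot 3 and reassigning the rest optimally gives only $244 — worse by 33.

Cove receives Slot 5.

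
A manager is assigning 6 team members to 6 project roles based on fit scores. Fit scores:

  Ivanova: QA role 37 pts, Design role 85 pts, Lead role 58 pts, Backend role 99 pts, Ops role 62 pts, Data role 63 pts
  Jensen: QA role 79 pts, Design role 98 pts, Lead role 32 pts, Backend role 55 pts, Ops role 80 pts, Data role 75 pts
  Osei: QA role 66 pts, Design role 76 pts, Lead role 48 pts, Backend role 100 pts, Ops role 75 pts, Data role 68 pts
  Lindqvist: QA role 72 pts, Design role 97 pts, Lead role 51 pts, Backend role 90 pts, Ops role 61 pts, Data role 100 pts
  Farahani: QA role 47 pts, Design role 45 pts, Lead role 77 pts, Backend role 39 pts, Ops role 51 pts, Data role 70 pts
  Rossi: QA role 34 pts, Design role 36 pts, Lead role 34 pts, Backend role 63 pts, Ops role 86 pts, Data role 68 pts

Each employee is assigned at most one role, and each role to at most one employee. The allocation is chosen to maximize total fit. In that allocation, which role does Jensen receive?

Optimal: Ivanova→Design role (85 pts), Jensen→QA role (79 pts), Osei→Backend role (100 pts), Lindqvist→Data role (100 pts), Farahani→Lead role (77 pts), Rossi→Ops role (86 pts) — total 85+79+100+100+77+86 = 527 pts.
Column-greedy (each role in turn goes to its best remaining employee) gives 502 pts, worse by 25.
Swapping Farahani↔Osei (Farahani→Backend role 39 pts, Osei→Lead role 48 pts) loses 90.
Every other assignment is strictly worse.
Jensen's own top role is Design role (98 pts), but forcing Jensen→Design role and reassigning the rest optimally gives only 526 pts — worse by 1.

Jensen receives QA role.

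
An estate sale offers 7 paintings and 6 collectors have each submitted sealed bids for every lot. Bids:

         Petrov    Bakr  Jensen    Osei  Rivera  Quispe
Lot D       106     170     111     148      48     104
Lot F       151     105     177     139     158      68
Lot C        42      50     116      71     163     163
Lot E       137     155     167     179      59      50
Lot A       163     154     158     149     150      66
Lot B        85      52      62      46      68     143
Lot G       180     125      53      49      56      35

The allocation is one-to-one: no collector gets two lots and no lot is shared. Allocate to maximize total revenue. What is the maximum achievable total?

Maximum total: $1019

Optimal: Petrov→Lot G ($180), Bakr→Lot D ($170), Jensen→Lot F ($177), Osei→Lot E ($179), Rivera→Lot A ($150), Quispe→Lot C ($163) — total 180+170+177+179+150+163 = $1019.
Next-best assignment: Petrov→Lot G, Bakr→Lot D, Jensen→Lot F, Osei→Lot E, Rivera→Lot C, Quispe→Lot B = $1012.
Every other assignment is strictly worse.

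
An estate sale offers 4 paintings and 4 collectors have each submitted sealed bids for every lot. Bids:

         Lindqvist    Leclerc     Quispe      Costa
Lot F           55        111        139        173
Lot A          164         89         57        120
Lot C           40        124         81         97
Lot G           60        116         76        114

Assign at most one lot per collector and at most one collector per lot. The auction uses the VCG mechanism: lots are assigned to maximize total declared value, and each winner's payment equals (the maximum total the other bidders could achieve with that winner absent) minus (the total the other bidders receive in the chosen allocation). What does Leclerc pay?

Leclerc pays $1.

Efficient allocation: Lindqvist→Lot A ($164), Leclerc→Lot C ($124), Quispe→Lot F ($139), Costa→Lot G ($114); total welfare W = $541.
Leclerc receives Lot C at value $124, so the others get W − 124 = $417.
Without Leclerc: best allocation of the remaining 3 bidders over all 4 lots is Lindqvist→Lot A ($164), Quispe→Lot C ($81), Costa→Lot F ($173), total $418.
VCG payment = (others' best without Leclerc) − (others' welfare with Leclerc) = 418 − 417 = $1.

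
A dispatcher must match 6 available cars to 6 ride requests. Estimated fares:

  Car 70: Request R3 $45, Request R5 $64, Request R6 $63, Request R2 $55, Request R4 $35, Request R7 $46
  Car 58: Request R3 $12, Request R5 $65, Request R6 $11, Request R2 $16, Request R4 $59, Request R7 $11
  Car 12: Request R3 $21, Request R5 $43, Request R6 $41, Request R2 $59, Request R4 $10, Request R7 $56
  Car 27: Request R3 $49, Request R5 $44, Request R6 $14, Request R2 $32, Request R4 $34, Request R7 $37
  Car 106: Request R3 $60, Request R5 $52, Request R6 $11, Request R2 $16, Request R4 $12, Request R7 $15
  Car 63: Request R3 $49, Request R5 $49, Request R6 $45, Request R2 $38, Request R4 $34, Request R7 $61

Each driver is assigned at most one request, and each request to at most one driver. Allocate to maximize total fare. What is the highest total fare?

Treat this as an assignment problem: match each driver to one request.
Optimal: Car 70→Request R6 ($63), Car 58→Request R4 ($59), Car 12→Request R2 ($59), Car 27→Request R5 ($44), Car 106→Request R3 ($60), Car 63→Request R7 ($61) — total 63+59+59+44+60+61 = $346.
Max-entry greedy (repeatedly take the single best remaining cell) gives $342, worse by 4.
Next-best assignment: Car 70→Request R6, Car 58→Request R4, Car 12→Request R2, Car 27→Request R3, Car 106→Request R5, Car 63→Request R7 = $343.
No other one-to-one assignment exceeds $346.

Max total: $346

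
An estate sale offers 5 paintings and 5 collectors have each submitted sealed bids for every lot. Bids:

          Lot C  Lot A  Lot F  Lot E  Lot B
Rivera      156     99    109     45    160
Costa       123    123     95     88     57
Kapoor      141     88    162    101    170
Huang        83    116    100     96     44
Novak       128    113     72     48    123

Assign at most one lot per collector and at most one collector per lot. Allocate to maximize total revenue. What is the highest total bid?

Optimal: Rivera→Lot B ($160), Costa→Lot A ($123), Kapoor→Lot F ($162), Huang→Lot E ($96), Novak→Lot C ($128) — total 160+123+162+96+128 = $669.
Max-entry greedy (repeatedly take the single best remaining cell) gives $597, worse by 72.
Swapping Costa↔Novak (Costa→Lot C $123, Novak→Lot A $113) loses 15.
Checked against all permutations: $669 is optimal.

Max total: $669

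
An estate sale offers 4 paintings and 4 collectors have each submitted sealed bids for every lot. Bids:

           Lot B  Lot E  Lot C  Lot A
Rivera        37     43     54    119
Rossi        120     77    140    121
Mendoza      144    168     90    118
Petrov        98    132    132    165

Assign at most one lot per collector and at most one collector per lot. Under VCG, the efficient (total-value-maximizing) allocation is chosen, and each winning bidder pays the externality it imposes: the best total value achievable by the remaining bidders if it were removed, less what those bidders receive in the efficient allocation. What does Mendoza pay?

Efficient allocation: Rivera→Lot A ($119), Rossi→Lot B ($120), Mendoza→Lot E ($168), Petrov→Lot C ($132); total welfare W = $539.
Mendoza receives Lot E at value $168, so the others get W − 168 = $371.
Without Mendoza: best allocation of the remaining 3 bidders over all 4 lots is Rivera→Lot A ($119), Rossi→Lot C ($140), Petrov→Lot E ($132), total $391.
VCG payment = (others' best without Mendoza) − (others' welfare with Mendoza) = 391 − 371 = $20.

Mendoza pays $20.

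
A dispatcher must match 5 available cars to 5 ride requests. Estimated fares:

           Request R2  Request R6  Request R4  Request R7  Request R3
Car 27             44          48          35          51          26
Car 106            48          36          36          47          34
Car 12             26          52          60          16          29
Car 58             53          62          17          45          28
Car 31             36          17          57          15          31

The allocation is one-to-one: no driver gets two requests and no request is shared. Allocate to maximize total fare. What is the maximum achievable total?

Maximum total: $252

Optimal: Car 27→Request R7 ($51), Car 106→Request R2 ($48), Car 12→Request R4 ($60), Car 58→Request R6 ($62), Car 31→Request R3 ($31) — total 51+48+60+62+31 = $252.
Swapping Car 106↔Car 31 (Car 106→Request R3 $34, Car 31→Request R2 $36) loses 9.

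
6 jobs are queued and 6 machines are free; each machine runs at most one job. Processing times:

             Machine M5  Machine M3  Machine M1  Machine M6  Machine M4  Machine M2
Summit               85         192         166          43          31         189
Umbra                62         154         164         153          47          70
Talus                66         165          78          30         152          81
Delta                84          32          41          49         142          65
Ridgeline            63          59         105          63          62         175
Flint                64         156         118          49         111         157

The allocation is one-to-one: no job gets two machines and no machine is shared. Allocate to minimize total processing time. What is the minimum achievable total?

Min total: 295 min

Optimal: Summit→Machine M4 (31 min), Umbra→Machine M2 (70 min), Talus→Machine M6 (30 min), Delta→Machine M1 (41 min), Ridgeline→Machine M3 (59 min), Flint→Machine M5 (64 min) — total 31+70+30+41+59+64 = 295 min.
Column-greedy (each machine in turn goes to its cheapest remaining job) gives 434 min, worse by 139.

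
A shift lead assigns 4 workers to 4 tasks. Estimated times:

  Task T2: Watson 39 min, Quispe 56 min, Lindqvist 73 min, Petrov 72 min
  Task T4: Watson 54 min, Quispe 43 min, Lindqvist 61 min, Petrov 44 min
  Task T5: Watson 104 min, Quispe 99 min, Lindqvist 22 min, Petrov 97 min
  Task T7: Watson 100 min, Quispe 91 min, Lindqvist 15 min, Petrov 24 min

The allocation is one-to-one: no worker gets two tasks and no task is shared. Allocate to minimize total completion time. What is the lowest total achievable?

Min total: 128 min

Treat this as an assignment problem: match each worker to one task.
Optimal: Watson→Task T2 (39 min), Quispe→Task T4 (43 min), Lindqvist→Task T5 (22 min), Petrov→Task T7 (24 min) — total 39+43+22+24 = 128 min.
Row-greedy (each worker in turn takes its cheapest remaining task) gives 194 min, worse by 66.
No other one-to-one assignment undercuts 128 min.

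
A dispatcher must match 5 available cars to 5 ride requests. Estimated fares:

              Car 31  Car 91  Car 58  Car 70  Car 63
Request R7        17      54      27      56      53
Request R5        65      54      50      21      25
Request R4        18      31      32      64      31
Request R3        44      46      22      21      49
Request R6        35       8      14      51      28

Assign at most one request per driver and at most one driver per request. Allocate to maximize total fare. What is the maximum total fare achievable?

Treat this as an assignment problem: match each driver to one request.
Optimal: Car 31→Request R6 ($35), Car 91→Request R7 ($54), Car 58→Request R5 ($50), Car 70→Request R4 ($64), Car 63→Request R3 ($49) — total 35+54+50+64+49 = $252.
Max-entry greedy (repeatedly take the single best remaining cell) gives $246, worse by 6.

Maximum total: $252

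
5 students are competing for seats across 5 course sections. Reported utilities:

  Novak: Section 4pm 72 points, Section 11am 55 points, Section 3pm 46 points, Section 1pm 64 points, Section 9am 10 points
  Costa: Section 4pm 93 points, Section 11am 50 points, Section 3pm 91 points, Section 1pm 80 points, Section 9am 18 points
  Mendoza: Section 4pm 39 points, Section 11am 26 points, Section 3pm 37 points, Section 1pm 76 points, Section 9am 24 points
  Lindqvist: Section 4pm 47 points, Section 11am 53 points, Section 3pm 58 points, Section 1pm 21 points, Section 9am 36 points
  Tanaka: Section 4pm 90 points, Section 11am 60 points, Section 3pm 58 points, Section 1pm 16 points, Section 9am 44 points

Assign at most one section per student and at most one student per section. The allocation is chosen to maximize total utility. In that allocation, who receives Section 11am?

Novak receives Section 11am.

Treat this as an assignment problem: match each student to one section.
Optimal: Novak→Section 11am (55 points), Costa→Section 3pm (91 points), Mendoza→Section 1pm (76 points), Lindqvist→Section 9am (36 points), Tanaka→Section 4pm (90 points) — total 55+91+76+36+90 = 348 points.
Column-greedy (each section in turn goes to its best remaining student) gives 297 points, worse by 51.
No other one-to-one assignment exceeds 348 points.
Novak's own top section is Section 4pm (72 points), but forcing Novak→Section 4pm and reassigning the rest optimally gives only 336 points — worse by 12.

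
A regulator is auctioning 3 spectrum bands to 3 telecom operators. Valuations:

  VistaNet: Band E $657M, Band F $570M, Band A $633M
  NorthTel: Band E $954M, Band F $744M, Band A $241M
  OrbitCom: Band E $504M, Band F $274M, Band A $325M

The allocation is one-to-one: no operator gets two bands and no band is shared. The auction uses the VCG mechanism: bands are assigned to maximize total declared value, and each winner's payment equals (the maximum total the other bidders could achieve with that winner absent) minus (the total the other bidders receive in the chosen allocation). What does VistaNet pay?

VistaNet pays $31M.

Efficient allocation: VistaNet→Band A ($633M), NorthTel→Band F ($744M), OrbitCom→Band E ($504M); total welfare W = $1881M.
VistaNet receives Band A at value $633M, so the others get W − 633 = $1248M.
Without VistaNet: best allocation of the remaining 2 bidders over all 3 bands is NorthTel→Band E ($954M), OrbitCom→Band A ($325M), total $1279M.
VCG payment = (others' best without VistaNet) − (others' welfare with VistaNet) = 1279 − 1248 = $31M.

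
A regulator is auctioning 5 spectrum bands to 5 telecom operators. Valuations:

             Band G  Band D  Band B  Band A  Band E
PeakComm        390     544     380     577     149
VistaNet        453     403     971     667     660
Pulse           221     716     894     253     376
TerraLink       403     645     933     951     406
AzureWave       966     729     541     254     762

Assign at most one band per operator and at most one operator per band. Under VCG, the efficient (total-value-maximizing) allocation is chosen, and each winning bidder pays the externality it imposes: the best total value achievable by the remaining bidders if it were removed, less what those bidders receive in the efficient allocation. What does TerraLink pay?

Efficient allocation: PeakComm→Band D ($544M), VistaNet→Band E ($660M), Pulse→Band B ($894M), TerraLink→Band A ($951M), AzureWave→Band G ($966M); total welfare W = $4015M.
TerraLink receives Band A at value $951M, so the others get W − 951 = $3064M.
Without TerraLink: best allocation of the remaining 4 bidders over all 5 bands is PeakComm→Band A ($577M), VistaNet→Band B ($971M), Pulse→Band D ($716M), AzureWave→Band G ($966M), total $3230M.
VCG payment = (others' best without TerraLink) − (others' welfare with TerraLink) = 3230 − 3064 = $166M.

TerraLink pays $166M.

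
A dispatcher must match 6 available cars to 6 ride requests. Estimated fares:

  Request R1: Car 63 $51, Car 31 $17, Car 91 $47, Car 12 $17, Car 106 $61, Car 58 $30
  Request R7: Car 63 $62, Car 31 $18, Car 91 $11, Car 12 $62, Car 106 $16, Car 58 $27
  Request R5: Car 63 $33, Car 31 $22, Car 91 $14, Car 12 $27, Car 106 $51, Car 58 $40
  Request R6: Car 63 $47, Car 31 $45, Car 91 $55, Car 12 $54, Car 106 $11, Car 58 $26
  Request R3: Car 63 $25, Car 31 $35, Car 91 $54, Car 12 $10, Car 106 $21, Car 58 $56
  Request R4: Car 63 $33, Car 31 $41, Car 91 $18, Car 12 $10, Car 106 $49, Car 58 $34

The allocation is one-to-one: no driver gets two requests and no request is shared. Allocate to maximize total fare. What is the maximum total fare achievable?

This is the linear assignment problem.
Optimal: Car 63→Request R1 ($51), Car 31→Request R4 ($41), Car 91→Request R6 ($55), Car 12→Request R7 ($62), Car 106→Request R5 ($51), Car 58→Request R3 ($56) — total 51+41+55+62+51+56 = $316.
Row-greedy (each driver in turn takes its best remaining request) gives $283, worse by 33.

Maximum total: $316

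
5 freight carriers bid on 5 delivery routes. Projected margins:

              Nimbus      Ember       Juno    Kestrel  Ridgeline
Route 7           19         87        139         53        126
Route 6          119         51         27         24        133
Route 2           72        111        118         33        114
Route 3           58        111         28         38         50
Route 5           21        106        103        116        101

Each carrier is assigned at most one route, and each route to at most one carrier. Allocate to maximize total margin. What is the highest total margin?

Optimal: Nimbus→Route 6 ($119k), Ember→Route 3 ($111k), Juno→Route 7 ($139k), Kestrel→Route 5 ($116k), Ridgeline→Route 2 ($114k) — total 119+111+139+116+114 = $599k.
Column-greedy (each route in turn goes to its best remaining carrier) gives $557k, worse by 42.
Every other assignment is strictly worse.

Maximum total: $599k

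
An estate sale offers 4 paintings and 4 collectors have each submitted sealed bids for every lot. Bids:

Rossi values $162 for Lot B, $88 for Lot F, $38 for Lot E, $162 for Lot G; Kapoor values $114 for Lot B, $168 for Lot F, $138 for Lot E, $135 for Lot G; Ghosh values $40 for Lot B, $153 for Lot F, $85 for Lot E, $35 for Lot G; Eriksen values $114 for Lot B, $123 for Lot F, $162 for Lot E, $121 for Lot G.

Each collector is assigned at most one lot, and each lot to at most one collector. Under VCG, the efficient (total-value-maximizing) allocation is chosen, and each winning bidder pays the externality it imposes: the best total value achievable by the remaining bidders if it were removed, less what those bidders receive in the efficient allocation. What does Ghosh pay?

Ghosh pays $33.

Efficient allocation: Rossi→Lot B ($162), Kapoor→Lot G ($135), Ghosh→Lot F ($153), Eriksen→Lot E ($162); total welfare W = $612.
Ghosh receives Lot F at value $153, so the others get W − 153 = $459.
Without Ghosh: best allocation of the remaining 3 bidders over all 4 lots is Rossi→Lot B ($162), Kapoor→Lot F ($168), Eriksen→Lot E ($162), total $492.
VCG payment = (others' best without Ghosh) − (others' welfare with Ghosh) = 492 − 459 = $33.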